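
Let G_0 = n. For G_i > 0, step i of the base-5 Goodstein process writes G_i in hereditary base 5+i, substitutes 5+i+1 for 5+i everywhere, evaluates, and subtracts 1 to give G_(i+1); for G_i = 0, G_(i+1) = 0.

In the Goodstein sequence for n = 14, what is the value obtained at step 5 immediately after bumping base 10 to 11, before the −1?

(0) 14|_5 = 2·5 + 4 ↦ 2·6 + 4|_6 = 16 ⇒ 15
(1) 15|_6 = 2·6 + 3 ↦ 2·7 + 3|_7 = 17 ⇒ 16
(2) 16|_7 = 2·7 + 2 ↦ 2·8 + 2|_8 = 18 ⇒ 17
(3) 17|_8 = 2·8 + 1 ↦ 2·9 + 1|_9 = 19 ⇒ 18
(4) 18|_9 = 2·9 ↦ 2·10|_10 = 20 ⇒ 19

20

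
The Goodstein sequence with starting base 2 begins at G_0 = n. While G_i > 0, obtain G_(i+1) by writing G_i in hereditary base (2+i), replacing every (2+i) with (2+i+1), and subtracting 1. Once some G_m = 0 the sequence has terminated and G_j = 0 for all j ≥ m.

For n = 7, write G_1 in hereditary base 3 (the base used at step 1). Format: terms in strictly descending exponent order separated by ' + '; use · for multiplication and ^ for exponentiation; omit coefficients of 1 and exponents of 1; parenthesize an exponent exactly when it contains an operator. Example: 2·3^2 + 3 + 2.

3^3 + 3

(0) 7|_2 = 2^2 + 2 + 1 ↦ 3^3 + 3 + 1|_3 = 31 ⇒ 30
(1) 30|_3 = 3^3 + 3 ↦ 4^4 + 4|_4 = 260 ⇒ 259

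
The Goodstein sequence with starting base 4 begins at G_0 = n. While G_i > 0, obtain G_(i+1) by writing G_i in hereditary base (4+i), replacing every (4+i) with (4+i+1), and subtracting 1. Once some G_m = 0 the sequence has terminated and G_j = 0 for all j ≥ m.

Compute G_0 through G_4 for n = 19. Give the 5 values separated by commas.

19, 27, 37, 49, 63

[0] 19 ≡ 4^2 + 3 (base 4). Lift 5: 28. −1: 27.
[1] 27 ≡ 5^2 + 2 (base 5). Lift 6: 38. −1: 37.
[2] 37 ≡ 6^2 + 1 (base 6). Lift 7: 50. −1: 49.
[3] 49 ≡ 7^2 (base 7). Lift 8: 64. −1: 63.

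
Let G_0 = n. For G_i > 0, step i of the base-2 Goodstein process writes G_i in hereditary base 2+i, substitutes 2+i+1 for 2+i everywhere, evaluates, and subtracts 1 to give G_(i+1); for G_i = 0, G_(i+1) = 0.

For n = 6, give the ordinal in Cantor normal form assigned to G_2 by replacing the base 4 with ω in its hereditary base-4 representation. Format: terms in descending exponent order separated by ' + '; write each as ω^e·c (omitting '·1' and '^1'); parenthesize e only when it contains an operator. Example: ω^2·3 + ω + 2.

ω^ω + 1

G_0=6  [base 2] 2^2 + 2  →[2↦3]→  3^3 + 3 = 30  −1 ⇒ G_1=29
G_1=29  [base 3] 3^3 + 2  →[3↦4]→  4^4 + 2 = 258  −1 ⇒ G_2=257
G_2=257  [base 4] 4^4 + 1  →[4↦5]→  5^5 + 1 = 3126  −1 ⇒ G_3=3125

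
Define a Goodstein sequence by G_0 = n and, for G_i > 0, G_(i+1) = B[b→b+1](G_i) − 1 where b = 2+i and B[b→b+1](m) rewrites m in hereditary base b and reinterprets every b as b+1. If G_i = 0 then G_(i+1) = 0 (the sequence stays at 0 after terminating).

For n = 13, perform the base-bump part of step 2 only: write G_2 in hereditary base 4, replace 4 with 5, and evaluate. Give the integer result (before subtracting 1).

G_0 = 13. HB_2(13) = 2^(2 + 1) + 2^2 + 1. Bump = 109. G_1 = 108.
G_1 = 108. HB_3(108) = 3^(3 + 1) + 3^3. Bump = 1280. G_2 = 1279.
G_2 = 1279. HB_4(1279) = 4^(4 + 1) + 3·4^3 + 3·4^2 + 3·4 + 3. Bump = 16093. G_3 = 16092.

16093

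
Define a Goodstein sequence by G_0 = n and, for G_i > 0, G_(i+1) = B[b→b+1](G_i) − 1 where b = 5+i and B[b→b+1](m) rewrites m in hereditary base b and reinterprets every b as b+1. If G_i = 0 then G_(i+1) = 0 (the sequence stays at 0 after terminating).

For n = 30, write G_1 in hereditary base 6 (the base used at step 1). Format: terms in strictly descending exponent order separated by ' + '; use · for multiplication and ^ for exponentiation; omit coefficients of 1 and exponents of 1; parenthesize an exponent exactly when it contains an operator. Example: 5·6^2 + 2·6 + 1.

[0] 30 ≡ 5^2 + 5 (base 5). Lift 6: 42. −1: 41.
[1] 41 ≡ 6^2 + 5 (base 6). Lift 7: 54. −1: 53.

6^2 + 5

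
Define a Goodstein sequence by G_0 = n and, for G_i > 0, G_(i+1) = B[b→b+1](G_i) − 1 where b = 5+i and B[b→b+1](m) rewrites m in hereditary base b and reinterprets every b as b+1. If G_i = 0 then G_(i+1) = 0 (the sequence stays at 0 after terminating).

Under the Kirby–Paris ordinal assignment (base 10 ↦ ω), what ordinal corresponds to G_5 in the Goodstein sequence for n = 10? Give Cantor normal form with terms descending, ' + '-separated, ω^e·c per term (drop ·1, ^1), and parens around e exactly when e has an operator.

10 —HB5→ 2·5 —bump→ 2·6 = 12 —(−1)→ 11
11 —HB6→ 6 + 5 —bump→ 7 + 5 = 12 —(−1)→ 11
11 —HB7→ 7 + 4 —bump→ 8 + 4 = 12 —(−1)→ 11
11 —HB8→ 8 + 3 —bump→ 9 + 3 = 12 —(−1)→ 11
11 —HB9→ 9 + 2 —bump→ 10 + 2 = 12 —(−1)→ 11
11 —HB10→ 10 + 1 —bump→ 11 + 1 = 12 —(−1)→ 11

ω + 1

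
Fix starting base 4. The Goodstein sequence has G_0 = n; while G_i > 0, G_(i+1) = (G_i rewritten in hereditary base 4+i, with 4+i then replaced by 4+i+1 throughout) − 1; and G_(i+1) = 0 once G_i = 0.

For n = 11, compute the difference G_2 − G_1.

1

G_0=11  [base 4] 2·4 + 3  →[4↦5]→  2·5 + 3 = 13  −1 ⇒ G_1=12
G_1=12  [base 5] 2·5 + 2  →[5↦6]→  2·6 + 2 = 14  −1 ⇒ G_2=13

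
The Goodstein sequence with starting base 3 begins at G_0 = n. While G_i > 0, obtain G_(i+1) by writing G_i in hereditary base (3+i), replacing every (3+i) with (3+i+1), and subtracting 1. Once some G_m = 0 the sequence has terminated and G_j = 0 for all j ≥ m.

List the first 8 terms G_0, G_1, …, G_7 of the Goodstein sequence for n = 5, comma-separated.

(0) 5|_3 = 3 + 2 ↦ 4 + 2|_4 = 6 ⇒ 5
(1) 5|_4 = 4 + 1 ↦ 5 + 1|_5 = 6 ⇒ 5
(2) 5|_5 = 5 ↦ 6|_6 = 6 ⇒ 5
(3) 5|_6 = 5 ↦ 5|_7 = 5 ⇒ 4
(4) 4|_7 = 4 ↦ 4|_8 = 4 ⇒ 3
(5) 3|_8 = 3 ↦ 3|_9 = 3 ⇒ 2
(6) 2|_9 = 2 ↦ 2|_10 = 2 ⇒ 1

5, 5, 5, 5, 4, 3, 2, 1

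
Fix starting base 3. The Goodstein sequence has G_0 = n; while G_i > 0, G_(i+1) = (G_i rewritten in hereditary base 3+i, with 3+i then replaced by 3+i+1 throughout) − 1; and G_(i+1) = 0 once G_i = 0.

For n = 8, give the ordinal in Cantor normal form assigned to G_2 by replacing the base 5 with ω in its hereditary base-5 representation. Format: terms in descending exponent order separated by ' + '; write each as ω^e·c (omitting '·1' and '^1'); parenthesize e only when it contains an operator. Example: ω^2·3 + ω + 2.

ω·2

G_0 = 8. HB_3(8) = 2·3 + 2. Bump = 10. G_1 = 9.
G_1 = 9. HB_4(9) = 2·4 + 1. Bump = 11. G_2 = 10.
G_2 = 10. HB_5(10) = 2·5. Bump = 12. G_3 = 11.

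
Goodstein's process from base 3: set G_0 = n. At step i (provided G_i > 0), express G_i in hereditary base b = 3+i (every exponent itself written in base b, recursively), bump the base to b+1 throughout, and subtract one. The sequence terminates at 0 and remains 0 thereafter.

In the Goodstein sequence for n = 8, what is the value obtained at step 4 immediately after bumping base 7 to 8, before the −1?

G_0 = 8. HB_3(8) = 2·3 + 2. Bump = 10. G_1 = 9.
G_1 = 9. HB_4(9) = 2·4 + 1. Bump = 11. G_2 = 10.
G_2 = 10. HB_5(10) = 2·5. Bump = 12. G_3 = 11.
G_3 = 11. HB_6(11) = 6 + 5. Bump = 12. G_4 = 11.
G_4 = 11. HB_7(11) = 7 + 4. Bump = 12. G_5 = 11.

12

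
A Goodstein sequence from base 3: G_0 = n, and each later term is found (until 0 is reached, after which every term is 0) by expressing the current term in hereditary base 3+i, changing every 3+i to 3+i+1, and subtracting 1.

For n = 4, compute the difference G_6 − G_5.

G_0=4  [base 3] 3 + 1  →[3↦4]→  4 + 1 = 5  −1 ⇒ G_1=4
G_1=4  [base 4] 4  →[4↦5]→  5 = 5  −1 ⇒ G_2=4
G_2=4  [base 5] 4  →[5↦6]→  4 = 4  −1 ⇒ G_3=3
G_3=3  [base 6] 3  →[6↦7]→  3 = 3  −1 ⇒ G_4=2
G_4=2  [base 7] 2  →[7↦8]→  2 = 2  −1 ⇒ G_5=1
G_5=1  [base 8] 1  →[8↦9]→  1 = 1  −1 ⇒ G_6=0

-1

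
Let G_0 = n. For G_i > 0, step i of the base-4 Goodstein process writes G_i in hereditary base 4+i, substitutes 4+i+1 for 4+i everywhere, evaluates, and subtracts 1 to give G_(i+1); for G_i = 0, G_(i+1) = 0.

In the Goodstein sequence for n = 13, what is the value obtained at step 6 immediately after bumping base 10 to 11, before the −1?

G_0 = 13. HB_4(13) = 3·4 + 1. Bump = 16. G_1 = 15.
G_1 = 15. HB_5(15) = 3·5. Bump = 18. G_2 = 17.
G_2 = 17. HB_6(17) = 2·6 + 5. Bump = 19. G_3 = 18.
G_3 = 18. HB_7(18) = 2·7 + 4. Bump = 20. G_4 = 19.
G_4 = 19. HB_8(19) = 2·8 + 3. Bump = 21. G_5 = 20.
G_5 = 20. HB_9(20) = 2·9 + 2. Bump = 22. G_6 = 21.
G_6 = 21. HB_10(21) = 2·10 + 1. Bump = 23. G_7 = 22.

23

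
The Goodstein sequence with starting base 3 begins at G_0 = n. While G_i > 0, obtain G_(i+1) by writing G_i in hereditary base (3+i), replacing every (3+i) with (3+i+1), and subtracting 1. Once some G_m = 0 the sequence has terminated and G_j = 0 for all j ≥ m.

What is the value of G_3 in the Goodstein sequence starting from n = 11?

35

11 —HB3→ 3^2 + 2 —bump→ 4^2 + 2 = 18 —(−1)→ 17
17 —HB4→ 4^2 + 1 —bump→ 5^2 + 1 = 26 —(−1)→ 25
25 —HB5→ 5^2 —bump→ 6^2 = 36 —(−1)→ 35
35 —HB6→ 5·6 + 5 —bump→ 5·7 + 5 = 40 —(−1)→ 39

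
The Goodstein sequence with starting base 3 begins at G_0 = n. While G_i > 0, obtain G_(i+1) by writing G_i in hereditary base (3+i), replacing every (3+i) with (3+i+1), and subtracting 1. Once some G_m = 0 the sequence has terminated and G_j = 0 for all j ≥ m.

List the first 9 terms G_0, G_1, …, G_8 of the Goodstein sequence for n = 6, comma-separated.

6, 7, 7, 7, 7, 7, 6, 5, 4

i=0: 6 = 2·3 (b=3); 3→4: 2·4 = 8; 8−1 = 7
i=1: 7 = 4 + 3 (b=4); 4→5: 5 + 3 = 8; 8−1 = 7
i=2: 7 = 5 + 2 (b=5); 5→6: 6 + 2 = 8; 8−1 = 7
i=3: 7 = 6 + 1 (b=6); 6→7: 7 + 1 = 8; 8−1 = 7
i=4: 7 = 7 (b=7); 7→8: 8 = 8; 8−1 = 7
i=5: 7 = 7 (b=8); 8→9: 7 = 7; 7−1 = 6
i=6: 6 = 6 (b=9); 9→10: 6 = 6; 6−1 = 5
i=7: 5 = 5 (b=10); 10→11: 5 = 5; 5−1 = 4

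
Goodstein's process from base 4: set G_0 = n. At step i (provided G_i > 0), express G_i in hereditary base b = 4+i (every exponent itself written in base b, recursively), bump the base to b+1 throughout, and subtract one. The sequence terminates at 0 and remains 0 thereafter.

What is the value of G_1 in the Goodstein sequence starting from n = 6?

6

(0) 6|_4 = 4 + 2 ↦ 5 + 2|_5 = 7 ⇒ 6
(1) 6|_5 = 5 + 1 ↦ 6 + 1|_6 = 7 ⇒ 6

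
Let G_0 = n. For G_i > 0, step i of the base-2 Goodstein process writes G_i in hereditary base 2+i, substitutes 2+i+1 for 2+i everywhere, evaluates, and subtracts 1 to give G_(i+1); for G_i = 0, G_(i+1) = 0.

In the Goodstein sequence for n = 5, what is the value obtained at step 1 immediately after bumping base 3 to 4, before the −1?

(0) 5|_2 = 2^2 + 1 ↦ 3^3 + 1|_3 = 28 ⇒ 27
(1) 27|_3 = 3^3 ↦ 4^4|_4 = 256 ⇒ 255

256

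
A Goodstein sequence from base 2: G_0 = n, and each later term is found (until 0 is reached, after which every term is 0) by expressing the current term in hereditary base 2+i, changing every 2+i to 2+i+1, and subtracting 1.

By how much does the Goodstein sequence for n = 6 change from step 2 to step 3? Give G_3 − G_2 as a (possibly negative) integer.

G_0=6  [base 2] 2^2 + 2  →[2↦3]→  3^3 + 3 = 30  −1 ⇒ G_1=29
G_1=29  [base 3] 3^3 + 2  →[3↦4]→  4^4 + 2 = 258  −1 ⇒ G_2=257
G_2=257  [base 4] 4^4 + 1  →[4↦5]→  5^5 + 1 = 3126  −1 ⇒ G_3=3125

2868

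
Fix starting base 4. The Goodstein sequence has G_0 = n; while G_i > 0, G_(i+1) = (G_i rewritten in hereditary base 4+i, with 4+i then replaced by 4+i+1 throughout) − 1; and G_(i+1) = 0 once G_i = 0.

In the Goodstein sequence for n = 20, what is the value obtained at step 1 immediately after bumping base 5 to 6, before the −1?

step 0: 20 = 4^2 + 4; sub 5 for 4: 5^2 + 5; = 30; G_1 = 30−1 = 29
step 1: 29 = 5^2 + 4; sub 6 for 5: 6^2 + 4; = 40; G_2 = 40−1 = 39

40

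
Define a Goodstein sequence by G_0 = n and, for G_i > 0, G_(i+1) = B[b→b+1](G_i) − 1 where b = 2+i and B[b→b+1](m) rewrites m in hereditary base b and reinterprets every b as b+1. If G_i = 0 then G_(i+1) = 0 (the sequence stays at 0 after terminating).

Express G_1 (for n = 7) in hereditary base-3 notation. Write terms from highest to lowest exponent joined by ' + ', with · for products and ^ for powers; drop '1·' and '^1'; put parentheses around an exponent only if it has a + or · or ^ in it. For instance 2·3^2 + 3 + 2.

3^3 + 3

G_0=7  [base 2] 2^2 + 2 + 1  →[2↦3]→  3^3 + 3 + 1 = 31  −1 ⇒ G_1=30
G_1=30  [base 3] 3^3 + 3  →[3↦4]→  4^4 + 4 = 260  −1 ⇒ G_2=259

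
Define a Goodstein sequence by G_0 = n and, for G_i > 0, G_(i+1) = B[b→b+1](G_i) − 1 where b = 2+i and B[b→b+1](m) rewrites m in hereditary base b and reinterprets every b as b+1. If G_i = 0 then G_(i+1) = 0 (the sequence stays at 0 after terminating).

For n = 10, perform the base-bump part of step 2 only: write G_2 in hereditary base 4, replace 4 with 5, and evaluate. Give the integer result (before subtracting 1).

G_0 = 10. HB_2(10) = 2^(2 + 1) + 2. Bump = 84. G_1 = 83.
G_1 = 83. HB_3(83) = 3^(3 + 1) + 2. Bump = 1026. G_2 = 1025.

15626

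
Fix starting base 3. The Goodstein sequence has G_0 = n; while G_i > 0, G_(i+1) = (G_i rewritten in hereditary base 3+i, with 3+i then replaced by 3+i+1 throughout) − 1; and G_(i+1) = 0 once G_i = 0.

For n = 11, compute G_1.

step 0: 11 = 3^2 + 2; sub 4 for 3: 4^2 + 2; = 18; G_1 = 18−1 = 17
step 1: 17 = 4^2 + 1; sub 5 for 4: 5^2 + 1; = 26; G_2 = 26−1 = 25

17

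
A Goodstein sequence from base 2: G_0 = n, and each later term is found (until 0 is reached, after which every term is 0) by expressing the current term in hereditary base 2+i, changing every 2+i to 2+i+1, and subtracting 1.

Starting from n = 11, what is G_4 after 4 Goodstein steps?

279937

11 —HB2→ 2^(2 + 1) + 2 + 1 —bump→ 3^(3 + 1) + 3 + 1 = 85 —(−1)→ 84
84 —HB3→ 3^(3 + 1) + 3 —bump→ 4^(4 + 1) + 4 = 1028 —(−1)→ 1027
1027 —HB4→ 4^(4 + 1) + 3 —bump→ 5^(5 + 1) + 3 = 15628 —(−1)→ 15627
15627 —HB5→ 5^(5 + 1) + 2 —bump→ 6^(6 + 1) + 2 = 279938 —(−1)→ 279937
279937 —HB6→ 6^(6 + 1) + 1 —bump→ 7^(7 + 1) + 1 = 5764802 —(−1)→ 5764801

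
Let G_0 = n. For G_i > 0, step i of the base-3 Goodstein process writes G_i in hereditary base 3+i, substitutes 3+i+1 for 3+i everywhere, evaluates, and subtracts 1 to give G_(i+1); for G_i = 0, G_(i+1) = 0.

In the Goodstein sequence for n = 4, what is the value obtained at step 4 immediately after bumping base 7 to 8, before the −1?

2

G_0 = 4. HB_3(4) = 3 + 1. Bump = 5. G_1 = 4.
G_1 = 4. HB_4(4) = 4. Bump = 5. G_2 = 4.
G_2 = 4. HB_5(4) = 4. Bump = 4. G_3 = 3.
G_3 = 3. HB_6(3) = 3. Bump = 3. G_4 = 2.
G_4 = 2. HB_7(2) = 2. Bump = 2. G_5 = 1.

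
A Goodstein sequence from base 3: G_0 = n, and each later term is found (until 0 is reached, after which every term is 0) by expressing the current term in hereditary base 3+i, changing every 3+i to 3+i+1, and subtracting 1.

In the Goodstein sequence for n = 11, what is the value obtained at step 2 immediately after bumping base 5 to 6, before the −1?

G_0=11  [base 3] 3^2 + 2  →[3↦4]→  4^2 + 2 = 18  −1 ⇒ G_1=17
G_1=17  [base 4] 4^2 + 1  →[4↦5]→  5^2 + 1 = 26  −1 ⇒ G_2=25

36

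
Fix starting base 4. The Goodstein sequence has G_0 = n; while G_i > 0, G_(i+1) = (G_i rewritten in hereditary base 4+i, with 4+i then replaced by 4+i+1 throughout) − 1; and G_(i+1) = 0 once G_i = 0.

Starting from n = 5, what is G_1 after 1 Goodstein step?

G_0 = 5. HB_4(5) = 4 + 1. Bump = 6. G_1 = 5.
G_1 = 5. HB_5(5) = 5. Bump = 6. G_2 = 5.

5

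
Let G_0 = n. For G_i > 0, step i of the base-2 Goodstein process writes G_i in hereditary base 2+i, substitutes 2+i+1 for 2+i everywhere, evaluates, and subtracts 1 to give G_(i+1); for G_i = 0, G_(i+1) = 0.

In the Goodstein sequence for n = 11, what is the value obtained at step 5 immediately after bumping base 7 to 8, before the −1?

11 —HB2→ 2^(2 + 1) + 2 + 1 —bump→ 3^(3 + 1) + 3 + 1 = 85 —(−1)→ 84
84 —HB3→ 3^(3 + 1) + 3 —bump→ 4^(4 + 1) + 4 = 1028 —(−1)→ 1027
1027 —HB4→ 4^(4 + 1) + 3 —bump→ 5^(5 + 1) + 3 = 15628 —(−1)→ 15627
15627 —HB5→ 5^(5 + 1) + 2 —bump→ 6^(6 + 1) + 2 = 279938 —(−1)→ 279937
279937 —HB6→ 6^(6 + 1) + 1 —bump→ 7^(7 + 1) + 1 = 5764802 —(−1)→ 5764801
5764801 —HB7→ 7^(7 + 1) —bump→ 8^(8 + 1) = 134217728 —(−1)→ 134217727

134217728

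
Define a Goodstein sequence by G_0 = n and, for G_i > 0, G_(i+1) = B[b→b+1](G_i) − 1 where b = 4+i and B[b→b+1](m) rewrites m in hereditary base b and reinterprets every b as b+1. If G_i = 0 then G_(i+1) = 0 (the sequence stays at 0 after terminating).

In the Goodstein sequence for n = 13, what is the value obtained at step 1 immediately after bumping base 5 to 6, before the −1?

18

13 —HB4→ 3·4 + 1 —bump→ 3·5 + 1 = 16 —(−1)→ 15
15 —HB5→ 3·5 —bump→ 3·6 = 18 —(−1)→ 17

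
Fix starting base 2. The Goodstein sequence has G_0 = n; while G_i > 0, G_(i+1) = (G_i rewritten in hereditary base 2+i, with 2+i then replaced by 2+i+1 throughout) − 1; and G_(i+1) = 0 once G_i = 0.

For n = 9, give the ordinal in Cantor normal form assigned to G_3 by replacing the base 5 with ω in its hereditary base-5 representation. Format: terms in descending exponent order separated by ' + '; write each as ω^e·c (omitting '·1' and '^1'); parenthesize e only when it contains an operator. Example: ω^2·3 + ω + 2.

ω^ω·3 + ω^3·3 + ω^2·3 + ω·3 + 2

G_0=9  [base 2] 2^(2 + 1) + 1  →[2↦3]→  3^(3 + 1) + 1 = 82  −1 ⇒ G_1=81
G_1=81  [base 3] 3^(3 + 1)  →[3↦4]→  4^(4 + 1) = 1024  −1 ⇒ G_2=1023
G_2=1023  [base 4] 3·4^4 + 3·4^3 + 3·4^2 + 3·4 + 3  →[4↦5]→  3·5^5 + 3·5^3 + 3·5^2 + 3·5 + 3 = 9843  −1 ⇒ G_3=9842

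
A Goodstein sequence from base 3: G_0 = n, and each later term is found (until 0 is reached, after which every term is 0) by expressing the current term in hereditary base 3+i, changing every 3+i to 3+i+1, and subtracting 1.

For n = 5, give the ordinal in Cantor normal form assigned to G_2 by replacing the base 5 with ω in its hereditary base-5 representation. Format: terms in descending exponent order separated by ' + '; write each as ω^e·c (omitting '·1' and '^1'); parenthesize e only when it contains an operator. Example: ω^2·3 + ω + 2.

ω

step 0: 5 = 3 + 2; sub 4 for 3: 4 + 2; = 6; G_1 = 6−1 = 5
step 1: 5 = 4 + 1; sub 5 for 4: 5 + 1; = 6; G_2 = 6−1 = 5
step 2: 5 = 5; sub 6 for 5: 6; = 6; G_3 = 6−1 = 5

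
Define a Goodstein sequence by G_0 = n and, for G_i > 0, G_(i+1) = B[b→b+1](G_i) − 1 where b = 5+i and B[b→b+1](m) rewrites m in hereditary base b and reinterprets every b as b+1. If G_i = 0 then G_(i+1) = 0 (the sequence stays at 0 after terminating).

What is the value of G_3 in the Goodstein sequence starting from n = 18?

24

G_0=18  [base 5] 3·5 + 3  →[5↦6]→  3·6 + 3 = 21  −1 ⇒ G_1=20
G_1=20  [base 6] 3·6 + 2  →[6↦7]→  3·7 + 2 = 23  −1 ⇒ G_2=22
G_2=22  [base 7] 3·7 + 1  →[7↦8]→  3·8 + 1 = 25  −1 ⇒ G_3=24
G_3=24  [base 8] 3·8  →[8↦9]→  3·9 = 27  −1 ⇒ G_4=26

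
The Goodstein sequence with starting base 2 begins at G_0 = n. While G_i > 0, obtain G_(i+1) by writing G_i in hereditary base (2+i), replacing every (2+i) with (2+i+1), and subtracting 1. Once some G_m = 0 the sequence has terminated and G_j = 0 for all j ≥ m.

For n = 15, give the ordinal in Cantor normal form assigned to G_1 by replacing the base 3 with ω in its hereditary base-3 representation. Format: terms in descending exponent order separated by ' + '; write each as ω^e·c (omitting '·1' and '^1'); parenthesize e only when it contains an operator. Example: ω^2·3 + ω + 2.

ω^(ω + 1) + ω^ω + ω

G_0 = 15. HB_2(15) = 2^(2 + 1) + 2^2 + 2 + 1. Bump = 112. G_1 = 111.
G_1 = 111. HB_3(111) = 3^(3 + 1) + 3^3 + 3. Bump = 1284. G_2 = 1283.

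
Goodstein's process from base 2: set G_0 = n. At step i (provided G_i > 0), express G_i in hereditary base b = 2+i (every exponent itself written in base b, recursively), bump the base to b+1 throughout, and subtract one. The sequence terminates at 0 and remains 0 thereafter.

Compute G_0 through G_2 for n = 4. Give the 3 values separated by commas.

step 0: 4 = 2^2; sub 3 for 2: 3^3; = 27; G_1 = 27−1 = 26
step 1: 26 = 2·3^2 + 2·3 + 2; sub 4 for 3: 2·4^2 + 2·4 + 2; = 42; G_2 = 42−1 = 41

4, 26, 41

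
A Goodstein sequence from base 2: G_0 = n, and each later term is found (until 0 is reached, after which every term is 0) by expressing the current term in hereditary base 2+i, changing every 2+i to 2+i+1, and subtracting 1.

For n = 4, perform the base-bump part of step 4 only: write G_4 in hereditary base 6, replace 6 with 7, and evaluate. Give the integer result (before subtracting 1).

[0] 4 ≡ 2^2 (base 2). Lift 3: 27. −1: 26.
[1] 26 ≡ 2·3^2 + 2·3 + 2 (base 3). Lift 4: 42. −1: 41.
[2] 41 ≡ 2·4^2 + 2·4 + 1 (base 4). Lift 5: 61. −1: 60.
[3] 60 ≡ 2·5^2 + 2·5 (base 5). Lift 6: 84. −1: 83.

110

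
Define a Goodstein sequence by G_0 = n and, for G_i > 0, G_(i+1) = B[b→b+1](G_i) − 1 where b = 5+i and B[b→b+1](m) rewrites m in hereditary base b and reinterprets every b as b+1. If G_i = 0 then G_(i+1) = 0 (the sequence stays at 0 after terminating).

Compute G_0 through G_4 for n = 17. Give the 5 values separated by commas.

[0] 17 ≡ 3·5 + 2 (base 5). Lift 6: 20. −1: 19.
[1] 19 ≡ 3·6 + 1 (base 6). Lift 7: 22. −1: 21.
[2] 21 ≡ 3·7 (base 7). Lift 8: 24. −1: 23.
[3] 23 ≡ 2·8 + 7 (base 8). Lift 9: 25. −1: 24.

17, 19, 21, 23, 24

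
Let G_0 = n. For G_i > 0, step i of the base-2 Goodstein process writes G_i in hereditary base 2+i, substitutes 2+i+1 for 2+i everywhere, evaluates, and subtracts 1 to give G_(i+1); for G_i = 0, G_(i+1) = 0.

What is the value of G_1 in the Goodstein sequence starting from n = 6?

29

G_0=6  [base 2] 2^2 + 2  →[2↦3]→  3^3 + 3 = 30  −1 ⇒ G_1=29
G_1=29  [base 3] 3^3 + 2  →[3↦4]→  4^4 + 2 = 258  −1 ⇒ G_2=257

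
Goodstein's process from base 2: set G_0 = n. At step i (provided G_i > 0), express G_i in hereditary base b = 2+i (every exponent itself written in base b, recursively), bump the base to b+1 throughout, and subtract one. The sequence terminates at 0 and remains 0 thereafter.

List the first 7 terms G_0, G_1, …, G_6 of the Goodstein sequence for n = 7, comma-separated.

7, 30, 259, 3127, 46657, 823543, 16777215

G_0=7  [base 2] 2^2 + 2 + 1  →[2↦3]→  3^3 + 3 + 1 = 31  −1 ⇒ G_1=30
G_1=30  [base 3] 3^3 + 3  →[3↦4]→  4^4 + 4 = 260  −1 ⇒ G_2=259
G_2=259  [base 4] 4^4 + 3  →[4↦5]→  5^5 + 3 = 3128  −1 ⇒ G_3=3127
G_3=3127  [base 5] 5^5 + 2  →[5↦6]→  6^6 + 2 = 46658  −1 ⇒ G_4=46657
G_4=46657  [base 6] 6^6 + 1  →[6↦7]→  7^7 + 1 = 823544  −1 ⇒ G_5=823543
G_5=823543  [base 7] 7^7  →[7↦8]→  8^8 = 16777216  −1 ⇒ G_6=16777215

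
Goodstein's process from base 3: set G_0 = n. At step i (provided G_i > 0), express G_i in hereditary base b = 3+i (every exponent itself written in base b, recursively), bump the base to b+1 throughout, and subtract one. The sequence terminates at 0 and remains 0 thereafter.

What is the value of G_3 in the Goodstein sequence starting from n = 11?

G_0=11  [base 3] 3^2 + 2  →[3↦4]→  4^2 + 2 = 18  −1 ⇒ G_1=17
G_1=17  [base 4] 4^2 + 1  →[4↦5]→  5^2 + 1 = 26  −1 ⇒ G_2=25
G_2=25  [base 5] 5^2  →[5↦6]→  6^2 = 36  −1 ⇒ G_3=35

35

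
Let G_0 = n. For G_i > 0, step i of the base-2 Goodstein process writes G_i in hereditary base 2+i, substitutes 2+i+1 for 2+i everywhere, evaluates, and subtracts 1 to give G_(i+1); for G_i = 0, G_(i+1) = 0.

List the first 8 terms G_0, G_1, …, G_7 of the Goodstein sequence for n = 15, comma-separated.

15, 111, 1283, 18752, 326593, 6588344, 150994943, 3524450280

(0) 15|_2 = 2^(2 + 1) + 2^2 + 2 + 1 ↦ 3^(3 + 1) + 3^3 + 3 + 1|_3 = 112 ⇒ 111
(1) 111|_3 = 3^(3 + 1) + 3^3 + 3 ↦ 4^(4 + 1) + 4^4 + 4|_4 = 1284 ⇒ 1283
(2) 1283|_4 = 4^(4 + 1) + 4^4 + 3 ↦ 5^(5 + 1) + 5^5 + 3|_5 = 18753 ⇒ 18752
(3) 18752|_5 = 5^(5 + 1) + 5^5 + 2 ↦ 6^(6 + 1) + 6^6 + 2|_6 = 326594 ⇒ 326593
(4) 326593|_6 = 6^(6 + 1) + 6^6 + 1 ↦ 7^(7 + 1) + 7^7 + 1|_7 = 6588345 ⇒ 6588344
(5) 6588344|_7 = 7^(7 + 1) + 7^7 ↦ 8^(8 + 1) + 8^8|_8 = 150994944 ⇒ 150994943
(6) 150994943|_8 = 8^(8 + 1) + 7·8^7 + 7·8^6 + 7·8^5 + 7·8^4 + 7·8^3 + 7·8^2 + 7·8 + 7 ↦ 9^(9 + 1) + 7·9^7 + 7·9^6 + 7·9^5 + 7·9^4 + 7·9^3 + 7·9^2 + 7·9 + 7|_9 = 3524450281 ⇒ 3524450280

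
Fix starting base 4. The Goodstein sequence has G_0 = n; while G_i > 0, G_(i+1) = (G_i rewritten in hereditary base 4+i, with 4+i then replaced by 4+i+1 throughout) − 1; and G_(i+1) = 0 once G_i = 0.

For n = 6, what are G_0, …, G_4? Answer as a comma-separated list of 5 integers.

6 —HB4→ 4 + 2 —bump→ 5 + 2 = 7 —(−1)→ 6
6 —HB5→ 5 + 1 —bump→ 6 + 1 = 7 —(−1)→ 6
6 —HB6→ 6 —bump→ 7 = 7 —(−1)→ 6
6 —HB7→ 6 —bump→ 6 = 6 —(−1)→ 5

6, 6, 6, 6, 5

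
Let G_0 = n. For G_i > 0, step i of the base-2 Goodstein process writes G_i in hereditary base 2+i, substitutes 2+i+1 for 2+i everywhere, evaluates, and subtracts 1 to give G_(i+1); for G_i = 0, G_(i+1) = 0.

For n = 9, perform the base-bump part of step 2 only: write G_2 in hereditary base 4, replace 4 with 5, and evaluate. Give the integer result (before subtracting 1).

9843

step 0: 9 = 2^(2 + 1) + 1; sub 3 for 2: 3^(3 + 1) + 1; = 82; G_1 = 82−1 = 81
step 1: 81 = 3^(3 + 1); sub 4 for 3: 4^(4 + 1); = 1024; G_2 = 1024−1 = 1023
step 2: 1023 = 3·4^4 + 3·4^3 + 3·4^2 + 3·4 + 3; sub 5 for 4: 3·5^5 + 3·5^3 + 3·5^2 + 3·5 + 3; = 9843; G_3 = 9843−1 = 9842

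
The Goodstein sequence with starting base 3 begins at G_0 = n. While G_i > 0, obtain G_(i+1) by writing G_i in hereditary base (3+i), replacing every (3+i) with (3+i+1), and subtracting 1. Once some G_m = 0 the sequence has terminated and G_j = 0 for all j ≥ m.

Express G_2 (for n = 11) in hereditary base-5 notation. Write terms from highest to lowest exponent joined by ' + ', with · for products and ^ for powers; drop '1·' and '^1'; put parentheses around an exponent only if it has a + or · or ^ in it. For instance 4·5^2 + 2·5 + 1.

G_0 = 11. HB_3(11) = 3^2 + 2. Bump = 18. G_1 = 17.
G_1 = 17. HB_4(17) = 4^2 + 1. Bump = 26. G_2 = 25.
G_2 = 25. HB_5(25) = 5^2. Bump = 36. G_3 = 35.

5^2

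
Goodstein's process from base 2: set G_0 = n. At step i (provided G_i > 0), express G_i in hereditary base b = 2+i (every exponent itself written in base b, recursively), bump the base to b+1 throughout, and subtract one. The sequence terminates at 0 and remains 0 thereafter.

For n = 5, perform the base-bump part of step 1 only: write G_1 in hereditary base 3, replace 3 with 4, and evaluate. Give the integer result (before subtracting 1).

step 0: 5 = 2^2 + 1; sub 3 for 2: 3^3 + 1; = 28; G_1 = 28−1 = 27
step 1: 27 = 3^3; sub 4 for 3: 4^4; = 256; G_2 = 256−1 = 255

256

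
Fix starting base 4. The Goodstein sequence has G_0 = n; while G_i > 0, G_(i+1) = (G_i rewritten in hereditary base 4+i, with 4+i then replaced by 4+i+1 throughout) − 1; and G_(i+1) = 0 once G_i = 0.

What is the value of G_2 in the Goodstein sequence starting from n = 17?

35

(0) 17|_4 = 4^2 + 1 ↦ 5^2 + 1|_5 = 26 ⇒ 25
(1) 25|_5 = 5^2 ↦ 6^2|_6 = 36 ⇒ 35
(2) 35|_6 = 5·6 + 5 ↦ 5·7 + 5|_7 = 40 ⇒ 39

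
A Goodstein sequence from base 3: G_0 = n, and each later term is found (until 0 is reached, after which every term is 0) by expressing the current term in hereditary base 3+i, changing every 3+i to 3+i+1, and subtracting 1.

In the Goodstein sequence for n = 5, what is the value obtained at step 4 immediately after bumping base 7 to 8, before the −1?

4

base 3: 5 = 3 + 2; at 4: 4 + 2 = 6; next = 5
base 4: 5 = 4 + 1; at 5: 5 + 1 = 6; next = 5
base 5: 5 = 5; at 6: 6 = 6; next = 5
base 6: 5 = 5; at 7: 5 = 5; next = 4
base 7: 4 = 4; at 8: 4 = 4; next = 3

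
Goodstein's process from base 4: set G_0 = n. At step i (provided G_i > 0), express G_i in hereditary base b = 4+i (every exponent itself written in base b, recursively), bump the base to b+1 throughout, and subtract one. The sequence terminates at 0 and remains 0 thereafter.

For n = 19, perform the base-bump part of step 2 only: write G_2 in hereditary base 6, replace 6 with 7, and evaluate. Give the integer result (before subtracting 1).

50

G_0 = 19. HB_4(19) = 4^2 + 3. Bump = 28. G_1 = 27.
G_1 = 27. HB_5(27) = 5^2 + 2. Bump = 38. G_2 = 37.
G_2 = 37. HB_6(37) = 6^2 + 1. Bump = 50. G_3 = 49.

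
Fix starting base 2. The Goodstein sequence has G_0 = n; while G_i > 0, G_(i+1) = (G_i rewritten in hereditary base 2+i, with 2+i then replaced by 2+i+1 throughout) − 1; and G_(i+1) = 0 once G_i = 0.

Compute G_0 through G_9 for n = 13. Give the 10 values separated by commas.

13 —HB2→ 2^(2 + 1) + 2^2 + 1 —bump→ 3^(3 + 1) + 3^3 + 1 = 109 —(−1)→ 108
108 —HB3→ 3^(3 + 1) + 3^3 —bump→ 4^(4 + 1) + 4^4 = 1280 —(−1)→ 1279
1279 —HB4→ 4^(4 + 1) + 3·4^3 + 3·4^2 + 3·4 + 3 —bump→ 5^(5 + 1) + 3·5^3 + 3·5^2 + 3·5 + 3 = 16093 —(−1)→ 16092
16092 —HB5→ 5^(5 + 1) + 3·5^3 + 3·5^2 + 3·5 + 2 —bump→ 6^(6 + 1) + 3·6^3 + 3·6^2 + 3·6 + 2 = 280712 —(−1)→ 280711
280711 —HB6→ 6^(6 + 1) + 3·6^3 + 3·6^2 + 3·6 + 1 —bump→ 7^(7 + 1) + 3·7^3 + 3·7^2 + 3·7 + 1 = 5765999 —(−1)→ 5765998
5765998 —HB7→ 7^(7 + 1) + 3·7^3 + 3·7^2 + 3·7 —bump→ 8^(8 + 1) + 3·8^3 + 3·8^2 + 3·8 = 134219480 —(−1)→ 134219479
134219479 —HB8→ 8^(8 + 1) + 3·8^3 + 3·8^2 + 2·8 + 7 —bump→ 9^(9 + 1) + 3·9^3 + 3·9^2 + 2·9 + 7 = 3486786856 —(−1)→ 3486786855
3486786855 —HB9→ 9^(9 + 1) + 3·9^3 + 3·9^2 + 2·9 + 6 —bump→ 10^(10 + 1) + 3·10^3 + 3·10^2 + 2·10 + 6 = 100000003326 —(−1)→ 100000003325
100000003325 —HB10→ 10^(10 + 1) + 3·10^3 + 3·10^2 + 2·10 + 5 —bump→ 11^(11 + 1) + 3·11^3 + 3·11^2 + 2·11 + 5 = 3138428381104 —(−1)→ 3138428381103

13, 108, 1279, 16092, 280711, 5765998, 134219479, 3486786855, 100000003325, 3138428381103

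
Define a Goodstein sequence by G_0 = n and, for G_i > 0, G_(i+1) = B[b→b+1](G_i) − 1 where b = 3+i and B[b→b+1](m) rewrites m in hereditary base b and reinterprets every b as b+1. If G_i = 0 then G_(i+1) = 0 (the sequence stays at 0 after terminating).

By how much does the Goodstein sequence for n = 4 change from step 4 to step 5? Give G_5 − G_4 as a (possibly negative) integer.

-1

G_0 = 4. HB_3(4) = 3 + 1. Bump = 5. G_1 = 4.
G_1 = 4. HB_4(4) = 4. Bump = 5. G_2 = 4.
G_2 = 4. HB_5(4) = 4. Bump = 4. G_3 = 3.
G_3 = 3. HB_6(3) = 3. Bump = 3. G_4 = 2.
G_4 = 2. HB_7(2) = 2. Bump = 2. G_5 = 1.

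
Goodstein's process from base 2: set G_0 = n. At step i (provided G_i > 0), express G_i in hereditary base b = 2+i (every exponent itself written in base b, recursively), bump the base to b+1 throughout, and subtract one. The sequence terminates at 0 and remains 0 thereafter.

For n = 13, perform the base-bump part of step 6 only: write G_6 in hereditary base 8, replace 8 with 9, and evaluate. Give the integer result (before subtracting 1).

3486786856

G_0=13  [base 2] 2^(2 + 1) + 2^2 + 1  →[2↦3]→  3^(3 + 1) + 3^3 + 1 = 109  −1 ⇒ G_1=108
G_1=108  [base 3] 3^(3 + 1) + 3^3  →[3↦4]→  4^(4 + 1) + 4^4 = 1280  −1 ⇒ G_2=1279
G_2=1279  [base 4] 4^(4 + 1) + 3·4^3 + 3·4^2 + 3·4 + 3  →[4↦5]→  5^(5 + 1) + 3·5^3 + 3·5^2 + 3·5 + 3 = 16093  −1 ⇒ G_3=16092
G_3=16092  [base 5] 5^(5 + 1) + 3·5^3 + 3·5^2 + 3·5 + 2  →[5↦6]→  6^(6 + 1) + 3·6^3 + 3·6^2 + 3·6 + 2 = 280712  −1 ⇒ G_4=280711
G_4=280711  [base 6] 6^(6 + 1) + 3·6^3 + 3·6^2 + 3·6 + 1  →[6↦7]→  7^(7 + 1) + 3·7^3 + 3·7^2 + 3·7 + 1 = 5765999  −1 ⇒ G_5=5765998
G_5=5765998  [base 7] 7^(7 + 1) + 3·7^3 + 3·7^2 + 3·7  →[7↦8]→  8^(8 + 1) + 3·8^3 + 3·8^2 + 3·8 = 134219480  −1 ⇒ G_6=134219479
G_6=134219479  [base 8] 8^(8 + 1) + 3·8^3 + 3·8^2 + 2·8 + 7  →[8↦9]→  9^(9 + 1) + 3·9^3 + 3·9^2 + 2·9 + 7 = 3486786856  −1 ⇒ G_7=3486786855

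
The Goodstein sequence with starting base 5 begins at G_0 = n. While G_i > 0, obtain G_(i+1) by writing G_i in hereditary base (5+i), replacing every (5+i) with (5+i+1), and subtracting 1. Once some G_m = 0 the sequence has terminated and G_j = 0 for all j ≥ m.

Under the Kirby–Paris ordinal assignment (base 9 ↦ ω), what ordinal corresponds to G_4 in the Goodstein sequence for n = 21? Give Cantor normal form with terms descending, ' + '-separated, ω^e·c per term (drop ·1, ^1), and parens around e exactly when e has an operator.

ω·3 + 4

21 —HB5→ 4·5 + 1 —bump→ 4·6 + 1 = 25 —(−1)→ 24
24 —HB6→ 4·6 —bump→ 4·7 = 28 —(−1)→ 27
27 —HB7→ 3·7 + 6 —bump→ 3·8 + 6 = 30 —(−1)→ 29
29 —HB8→ 3·8 + 5 —bump→ 3·9 + 5 = 32 —(−1)→ 31
31 —HB9→ 3·9 + 4 —bump→ 3·10 + 4 = 34 —(−1)→ 33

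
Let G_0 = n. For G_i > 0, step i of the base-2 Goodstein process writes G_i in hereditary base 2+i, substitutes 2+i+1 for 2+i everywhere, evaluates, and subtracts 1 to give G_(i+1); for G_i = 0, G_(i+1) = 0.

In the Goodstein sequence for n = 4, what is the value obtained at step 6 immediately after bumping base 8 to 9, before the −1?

174

G_0=4  [base 2] 2^2  →[2↦3]→  3^3 = 27  −1 ⇒ G_1=26
G_1=26  [base 3] 2·3^2 + 2·3 + 2  →[3↦4]→  2·4^2 + 2·4 + 2 = 42  −1 ⇒ G_2=41
G_2=41  [base 4] 2·4^2 + 2·4 + 1  →[4↦5]→  2·5^2 + 2·5 + 1 = 61  −1 ⇒ G_3=60
G_3=60  [base 5] 2·5^2 + 2·5  →[5↦6]→  2·6^2 + 2·6 = 84  −1 ⇒ G_4=83
G_4=83  [base 6] 2·6^2 + 6 + 5  →[6↦7]→  2·7^2 + 7 + 5 = 110  −1 ⇒ G_5=109
G_5=109  [base 7] 2·7^2 + 7 + 4  →[7↦8]→  2·8^2 + 8 + 4 = 140  −1 ⇒ G_6=139
G_6=139  [base 8] 2·8^2 + 8 + 3  →[8↦9]→  2·9^2 + 9 + 3 = 174  −1 ⇒ G_7=173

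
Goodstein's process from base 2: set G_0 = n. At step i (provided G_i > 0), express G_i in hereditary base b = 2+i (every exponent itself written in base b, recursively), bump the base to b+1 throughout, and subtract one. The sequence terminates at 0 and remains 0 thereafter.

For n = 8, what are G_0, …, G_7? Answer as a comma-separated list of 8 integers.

8, 80, 553, 6310, 93395, 1647195, 33554571, 774841151

(0) 8|_2 = 2^(2 + 1) ↦ 3^(3 + 1)|_3 = 81 ⇒ 80
(1) 80|_3 = 2·3^3 + 2·3^2 + 2·3 + 2 ↦ 2·4^4 + 2·4^2 + 2·4 + 2|_4 = 554 ⇒ 553
(2) 553|_4 = 2·4^4 + 2·4^2 + 2·4 + 1 ↦ 2·5^5 + 2·5^2 + 2·5 + 1|_5 = 6311 ⇒ 6310
(3) 6310|_5 = 2·5^5 + 2·5^2 + 2·5 ↦ 2·6^6 + 2·6^2 + 2·6|_6 = 93396 ⇒ 93395
(4) 93395|_6 = 2·6^6 + 2·6^2 + 6 + 5 ↦ 2·7^7 + 2·7^2 + 7 + 5|_7 = 1647196 ⇒ 1647195
(5) 1647195|_7 = 2·7^7 + 2·7^2 + 7 + 4 ↦ 2·8^8 + 2·8^2 + 8 + 4|_8 = 33554572 ⇒ 33554571
(6) 33554571|_8 = 2·8^8 + 2·8^2 + 8 + 3 ↦ 2·9^9 + 2·9^2 + 9 + 3|_9 = 774841152 ⇒ 774841151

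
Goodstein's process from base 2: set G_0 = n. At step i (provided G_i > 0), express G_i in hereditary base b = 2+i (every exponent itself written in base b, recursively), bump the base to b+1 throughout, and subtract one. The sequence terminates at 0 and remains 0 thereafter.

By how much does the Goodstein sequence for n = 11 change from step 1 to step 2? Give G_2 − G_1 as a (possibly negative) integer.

step 0: 11 = 2^(2 + 1) + 2 + 1; sub 3 for 2: 3^(3 + 1) + 3 + 1; = 85; G_1 = 85−1 = 84
step 1: 84 = 3^(3 + 1) + 3; sub 4 for 3: 4^(4 + 1) + 4; = 1028; G_2 = 1028−1 = 1027

943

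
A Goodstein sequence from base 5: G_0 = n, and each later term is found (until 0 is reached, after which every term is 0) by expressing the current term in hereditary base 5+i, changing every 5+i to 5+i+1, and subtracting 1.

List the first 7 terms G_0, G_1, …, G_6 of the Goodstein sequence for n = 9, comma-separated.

9, 9, 9, 9, 9, 9, 8

base 5: 9 = 5 + 4; at 6: 6 + 4 = 10; next = 9
base 6: 9 = 6 + 3; at 7: 7 + 3 = 10; next = 9
base 7: 9 = 7 + 2; at 8: 8 + 2 = 10; next = 9
base 8: 9 = 8 + 1; at 9: 9 + 1 = 10; next = 9
base 9: 9 = 9; at 10: 10 = 10; next = 9
base 10: 9 = 9; at 11: 9 = 9; next = 8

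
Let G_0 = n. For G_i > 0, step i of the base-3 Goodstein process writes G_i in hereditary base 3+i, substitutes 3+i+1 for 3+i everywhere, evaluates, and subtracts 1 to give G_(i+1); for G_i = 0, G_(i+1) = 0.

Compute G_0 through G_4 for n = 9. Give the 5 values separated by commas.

9, 15, 17, 19, 21

step 0: 9 = 3^2; sub 4 for 3: 4^2; = 16; G_1 = 16−1 = 15
step 1: 15 = 3·4 + 3; sub 5 for 4: 3·5 + 3; = 18; G_2 = 18−1 = 17
step 2: 17 = 3·5 + 2; sub 6 for 5: 3·6 + 2; = 20; G_3 = 20−1 = 19
step 3: 19 = 3·6 + 1; sub 7 for 6: 3·7 + 1; = 22; G_4 = 22−1 = 21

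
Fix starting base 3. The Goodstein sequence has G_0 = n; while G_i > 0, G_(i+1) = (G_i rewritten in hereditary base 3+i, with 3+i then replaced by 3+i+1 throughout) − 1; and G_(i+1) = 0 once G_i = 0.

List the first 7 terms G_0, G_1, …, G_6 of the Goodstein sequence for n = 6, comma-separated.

6, 7, 7, 7, 7, 7, 6

6 —HB3→ 2·3 —bump→ 2·4 = 8 —(−1)→ 7
7 —HB4→ 4 + 3 —bump→ 5 + 3 = 8 —(−1)→ 7
7 —HB5→ 5 + 2 —bump→ 6 + 2 = 8 —(−1)→ 7
7 —HB6→ 6 + 1 —bump→ 7 + 1 = 8 —(−1)→ 7
7 —HB7→ 7 —bump→ 8 = 8 —(−1)→ 7
7 —HB8→ 7 —bump→ 7 = 7 —(−1)→ 6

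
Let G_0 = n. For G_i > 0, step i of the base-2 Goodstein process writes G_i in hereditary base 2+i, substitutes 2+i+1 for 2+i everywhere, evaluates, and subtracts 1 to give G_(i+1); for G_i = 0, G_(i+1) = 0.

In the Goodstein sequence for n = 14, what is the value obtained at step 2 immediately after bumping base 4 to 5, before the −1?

18751

base 2: 14 = 2^(2 + 1) + 2^2 + 2; at 3: 3^(3 + 1) + 3^3 + 3 = 111; next = 110
base 3: 110 = 3^(3 + 1) + 3^3 + 2; at 4: 4^(4 + 1) + 4^4 + 2 = 1282; next = 1281
base 4: 1281 = 4^(4 + 1) + 4^4 + 1; at 5: 5^(5 + 1) + 5^5 + 1 = 18751; next = 18750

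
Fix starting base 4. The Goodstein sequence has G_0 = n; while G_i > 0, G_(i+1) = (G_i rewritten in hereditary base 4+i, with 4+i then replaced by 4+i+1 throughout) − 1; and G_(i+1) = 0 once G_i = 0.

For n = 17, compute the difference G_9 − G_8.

3

base 4: 17 = 4^2 + 1; at 5: 5^2 + 1 = 26; next = 25
base 5: 25 = 5^2; at 6: 6^2 = 36; next = 35
base 6: 35 = 5·6 + 5; at 7: 5·7 + 5 = 40; next = 39
base 7: 39 = 5·7 + 4; at 8: 5·8 + 4 = 44; next = 43
base 8: 43 = 5·8 + 3; at 9: 5·9 + 3 = 48; next = 47
base 9: 47 = 5·9 + 2; at 10: 5·10 + 2 = 52; next = 51
base 10: 51 = 5·10 + 1; at 11: 5·11 + 1 = 56; next = 55
base 11: 55 = 5·11; at 12: 5·12 = 60; next = 59
base 12: 59 = 4·12 + 11; at 13: 4·13 + 11 = 63; next = 62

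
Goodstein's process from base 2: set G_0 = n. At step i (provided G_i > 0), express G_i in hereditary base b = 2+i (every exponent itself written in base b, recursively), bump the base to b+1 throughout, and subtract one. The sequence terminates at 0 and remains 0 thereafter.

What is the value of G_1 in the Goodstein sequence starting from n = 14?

110

[0] 14 ≡ 2^(2 + 1) + 2^2 + 2 (base 2). Lift 3: 111. −1: 110.
[1] 110 ≡ 3^(3 + 1) + 3^3 + 2 (base 3). Lift 4: 1282. −1: 1281.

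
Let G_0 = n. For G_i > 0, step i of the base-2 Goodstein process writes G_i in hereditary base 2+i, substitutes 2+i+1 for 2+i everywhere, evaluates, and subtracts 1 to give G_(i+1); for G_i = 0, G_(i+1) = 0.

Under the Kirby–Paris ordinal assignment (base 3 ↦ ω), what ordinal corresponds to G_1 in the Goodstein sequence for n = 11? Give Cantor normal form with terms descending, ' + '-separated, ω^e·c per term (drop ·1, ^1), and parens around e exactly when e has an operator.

i=0: 11 = 2^(2 + 1) + 2 + 1 (b=2); 2→3: 3^(3 + 1) + 3 + 1 = 85; 85−1 = 84
i=1: 84 = 3^(3 + 1) + 3 (b=3); 3→4: 4^(4 + 1) + 4 = 1028; 1028−1 = 1027

ω^(ω + 1) + ω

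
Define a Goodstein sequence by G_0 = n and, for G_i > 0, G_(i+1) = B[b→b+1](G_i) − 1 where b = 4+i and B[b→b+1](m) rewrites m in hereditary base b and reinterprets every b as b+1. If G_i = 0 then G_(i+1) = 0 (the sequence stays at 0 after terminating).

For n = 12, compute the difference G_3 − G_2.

G_0 = 12. HB_4(12) = 3·4. Bump = 15. G_1 = 14.
G_1 = 14. HB_5(14) = 2·5 + 4. Bump = 16. G_2 = 15.
G_2 = 15. HB_6(15) = 2·6 + 3. Bump = 17. G_3 = 16.

1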